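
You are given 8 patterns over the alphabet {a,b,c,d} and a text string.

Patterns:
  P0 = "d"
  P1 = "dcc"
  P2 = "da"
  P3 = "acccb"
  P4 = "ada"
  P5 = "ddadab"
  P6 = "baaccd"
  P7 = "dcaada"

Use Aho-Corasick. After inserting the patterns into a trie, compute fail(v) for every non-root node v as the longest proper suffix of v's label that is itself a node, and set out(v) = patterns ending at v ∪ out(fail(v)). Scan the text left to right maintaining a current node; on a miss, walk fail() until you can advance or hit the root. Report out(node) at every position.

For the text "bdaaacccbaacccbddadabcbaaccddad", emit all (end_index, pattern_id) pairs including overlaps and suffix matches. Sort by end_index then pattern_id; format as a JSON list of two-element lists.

Build automaton:
Trie (insert patterns):
  n0 'ε': a→5 b→17 d→1
  n1 'd': a→4 c→2 d→12  [P0 ends]
  n2 'dc': a→23 c→3
  n3 'dcc': ·  [P1 ends]
  n4 'da': ·  [P2 ends]
  n5 'a': c→6 d→10
  n6 'ac': c→7
  n7 'acc': c→8
  n8 'accc': b→9
  n9 'acccb': ·  [P3 ends]
  n10 'ad': a→11
  n11 'ada': ·  [P4 ends]
  n12 'dd': a→13
  n13 'dda': d→14
  n14 'ddad': a→15
  n15 'ddada': b→16
  n16 'ddadab': ·  [P5 ends]
  n17 'b': a→18
  n18 'ba': a→19
  n19 'baa': c→20
  n20 'baac': c→21
  n21 'baacc': d→22
  n22 'baaccd': ·  [P6 ends]
  n23 'dca': a→24
  n24 'dcaa': d→25
  n25 'dcaad': a→26
  n26 'dcaada': ·  [P7 ends]

Failure links (BFS by depth):
  fail(1) 'd': from fail(0)=0 chase 'd': 0 ⇒ 0;  out={0}∪out(0)={0}
  fail(5) 'a': from fail(0)=0 chase 'a': 0 ⇒ 0;  out=∅∪out(0)=∅
  fail(17) 'b': from fail(0)=0 chase 'b': 0 ⇒ 0;  out=∅∪out(0)=∅
  fail(2) 'dc': from fail(1)=0 chase 'c': 0 ⇒ 0;  out=∅∪out(0)=∅
  fail(4) 'da': from fail(1)=0 chase 'a': 0 ⇒ 5;  out={2}∪out(5)={2}
  fail(6) 'ac': from fail(5)=0 chase 'c': 0 ⇒ 0;  out=∅∪out(0)=∅
  fail(10) 'ad': from fail(5)=0 chase 'd': 0 ⇒ 1;  out=∅∪out(1)={0}
  fail(12) 'dd': from fail(1)=0 chase 'd': 0 ⇒ 1;  out=∅∪out(1)={0}
  fail(18) 'ba': from fail(17)=0 chase 'a': 0 ⇒ 5;  out=∅∪out(5)=∅
  fail(3) 'dcc': from fail(2)=0 chase 'c': 0 ⇒ 0;  out={1}∪out(0)={1}
  fail(7) 'acc': from fail(6)=0 chase 'c': 0 ⇒ 0;  out=∅∪out(0)=∅
  fail(11) 'ada': from fail(10)=1 chase 'a': 1 ⇒ 4;  out={4}∪out(4)={2,4}
  fail(13) 'dda': from fail(12)=1 chase 'a': 1 ⇒ 4;  out=∅∪out(4)={2}
  fail(19) 'baa': from fail(18)=5 chase 'a': 5→0 ⇒ 5;  out=∅∪out(5)=∅
  fail(23) 'dca': from fail(2)=0 chase 'a': 0 ⇒ 5;  out=∅∪out(5)=∅
  fail(8) 'accc': from fail(7)=0 chase 'c': 0 ⇒ 0;  out=∅∪out(0)=∅
  fail(14) 'ddad': from fail(13)=4 chase 'd': 4→5 ⇒ 10;  out=∅∪out(10)={0}
  fail(20) 'baac': from fail(19)=5 chase 'c': 5 ⇒ 6;  out=∅∪out(6)=∅
  fail(24) 'dcaa': from fail(23)=5 chase 'a': 5→0 ⇒ 5;  out=∅∪out(5)=∅
  fail(9) 'acccb': from fail(8)=0 chase 'b': 0 ⇒ 17;  out={3}∪out(17)={3}
  fail(15) 'ddada': from fail(14)=10 chase 'a': 10 ⇒ 11;  out=∅∪out(11)={2,4}
  fail(21) 'baacc': from fail(20)=6 chase 'c': 6 ⇒ 7;  out=∅∪out(7)=∅
  fail(25) 'dcaad': from fail(24)=5 chase 'd': 5 ⇒ 10;  out=∅∪out(10)={0}
  fail(16) 'ddadab': from fail(15)=11 chase 'b': 11→4→5→0 ⇒ 17;  out={5}∪out(17)={5}
  fail(22) 'baaccd': from fail(21)=7 chase 'd': 7→0 ⇒ 1;  out={6}∪out(1)={0,6}
  fail(26) 'dcaada': from fail(25)=10 chase 'a': 10 ⇒ 11;  out={7}∪out(11)={2,4,7}

Text stream:
[0] read 'b'  n0⇒n17
[1] read 'd'  n17⇒n1 (fail-walked)  → match P0@[1:1]
[2] read 'a'  n1⇒n4  → match P2@[1:2]
[3] read 'a'  n4⇒n5 (fail-walked)
[4] read 'a'  n5⇒n5 (fail-walked)
[5] read 'c'  n5⇒n6
[6] read 'c'  n6⇒n7
[7] read 'c'  n7⇒n8
[8] read 'b'  n8⇒n9  → match P3@[4:8]
[9] read 'a'  n9⇒n18 (fail-walked)
[10] read 'a'  n18⇒n19
[11] read 'c'  n19⇒n20
[12] read 'c'  n20⇒n21
[13] read 'c'  n21⇒n8 (fail-walked)
[14] read 'b'  n8⇒n9  → match P3@[10:14]
[15] read 'd'  n9⇒n1 (fail-walked)  → match P0@[15:15]
[16] read 'd'  n1⇒n12  → match P0@[16:16]
[17] read 'a'  n12⇒n13  → match P2@[16:17]
[18] read 'd'  n13⇒n14  → match P0@[18:18]
[19] read 'a'  n14⇒n15  → match P2@[18:19],P4@[17:19]
[20] read 'b'  n15⇒n16  → match P5@[15:20]
[21] read 'c'  n16⇒n0 (fail-walked)
[22] read 'b'  n0⇒n17
[23] read 'a'  n17⇒n18
[24] read 'a'  n18⇒n19
[25] read 'c'  n19⇒n20
[26] read 'c'  n20⇒n21
[27] read 'd'  n21⇒n22  → match P0@[27:27],P6@[22:27]
[28] read 'd'  n22⇒n12 (fail-walked)  → match P0@[28:28]
[29] read 'a'  n12⇒n13  → match P2@[28:29]
[30] read 'd'  n13⇒n14  → match P0@[30:30]

Matches: [[1,0],[2,2],[8,3],[14,3],[15,0],[16,0],[17,2],[18,0],[19,2],[19,4],[20,5],[27,0],[27,6],[28,0],[29,2],[30,0]]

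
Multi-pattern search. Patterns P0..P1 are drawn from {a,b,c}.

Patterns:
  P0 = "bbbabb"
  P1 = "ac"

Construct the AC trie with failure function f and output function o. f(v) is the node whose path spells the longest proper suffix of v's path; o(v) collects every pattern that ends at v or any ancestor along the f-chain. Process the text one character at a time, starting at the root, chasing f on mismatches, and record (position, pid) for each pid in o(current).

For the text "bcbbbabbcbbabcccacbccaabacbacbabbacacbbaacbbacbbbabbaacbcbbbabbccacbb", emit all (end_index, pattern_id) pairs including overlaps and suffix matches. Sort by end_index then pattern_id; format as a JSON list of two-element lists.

Build:
Trie nodes:
  0='ε' goto a→7 b→1
  1='b' goto b→2
  2='bb' goto b→3
  3='bbb' goto a→4
  4='bbba' goto b→5
  5='bbbab' goto b→6
  6='bbbabb' goto ·  ←P0
  7='a' goto c→8
  8='ac' goto ·  ←P1

BFS fail/out derivation:
  n1('b'): parent n0 fail=0; on 'b' 0 → fail=0;  out ∅∪∅=∅
  n7('a'): parent n0 fail=0; on 'a' 0 → fail=0;  out ∅∪∅=∅
  n2('bb'): parent n1 fail=0; on 'b' 0 → fail=1;  out ∅∪∅=∅
  n8('ac'): parent n7 fail=0; on 'c' 0 → fail=0;  out {1}∪∅={1}
  n3('bbb'): parent n2 fail=1; on 'b' 1 → fail=2;  out ∅∪∅=∅
  n4('bbba'): parent n3 fail=2; on 'a' 2→1→0 → fail=7;  out ∅∪∅=∅
  n5('bbbab'): parent n4 fail=7; on 'b' 7→0 → fail=1;  out ∅∪∅=∅
  n6('bbbabb'): parent n5 fail=1; on 'b' 1 → fail=2;  out {0}∪∅={0}

Text stream:
i=0 'b': node 0→1
i=1 'c': node 1→0 ·f
i=2 'b': node 0→1
i=3 'b': node 1→2
i=4 'b': node 2→3
i=5 'a': node 3→4
i=6 'b': node 4→5
i=7 'b': node 5→6  emit P0@[2:7]
i=8 'c': node 6→0 ·f
i=9 'b': node 0→1
i=10 'b': node 1→2
i=11 'a': node 2→7 ·f
i=12 'b': node 7→1 ·f
i=13 'c': node 1→0 ·f
i=14 'c': node 0→0
i=15 'c': node 0→0
i=16 'a': node 0→7
i=17 'c': node 7→8  emit P1@[16:17]
i=18 'b': node 8→1 ·f
i=19 'c': node 1→0 ·f
i=20 'c': node 0→0
i=21 'a': node 0→7
i=22 'a': node 7→7 ·f
i=23 'b': node 7→1 ·f
i=24 'a': node 1→7 ·f
i=25 'c': node 7→8  emit P1@[24:25]
i=26 'b': node 8→1 ·f
i=27 'a': node 1→7 ·f
i=28 'c': node 7→8  emit P1@[27:28]
i=29 'b': node 8→1 ·f
i=30 'a': node 1→7 ·f
i=31 'b': node 7→1 ·f
i=32 'b': node 1→2
i=33 'a': node 2→7 ·f
i=34 'c': node 7→8  emit P1@[33:34]
i=35 'a': node 8→7 ·f
i=36 'c': node 7→8  emit P1@[35:36]
i=37 'b': node 8→1 ·f
i=38 'b': node 1→2
i=39 'a': node 2→7 ·f
i=40 'a': node 7→7 ·f
i=41 'c': node 7→8  emit P1@[40:41]
i=42 'b': node 8→1 ·f
i=43 'b': node 1→2
i=44 'a': node 2→7 ·f
i=45 'c': node 7→8  emit P1@[44:45]
i=46 'b': node 8→1 ·f
i=47 'b': node 1→2
i=48 'b': node 2→3
i=49 'a': node 3→4
i=50 'b': node 4→5
i=51 'b': node 5→6  emit P0@[46:51]
i=52 'a': node 6→7 ·f
i=53 'a': node 7→7 ·f
i=54 'c': node 7→8  emit P1@[53:54]
i=55 'b': node 8→1 ·f
i=56 'c': node 1→0 ·f
i=57 'b': node 0→1
i=58 'b': node 1→2
i=59 'b': node 2→3
i=60 'a': node 3→4
i=61 'b': node 4→5
i=62 'b': node 5→6  emit P0@[57:62]
i=63 'c': node 6→0 ·f
i=64 'c': node 0→0
i=65 'a': node 0→7
i=66 'c': node 7→8  emit P1@[65:66]
i=67 'b': node 8→1 ·f
i=68 'b': node 1→2

Result: [[7,0],[17,1],[25,1],[28,1],[34,1],[36,1],[41,1],[45,1],[51,0],[54,1],[62,0],[66,1]]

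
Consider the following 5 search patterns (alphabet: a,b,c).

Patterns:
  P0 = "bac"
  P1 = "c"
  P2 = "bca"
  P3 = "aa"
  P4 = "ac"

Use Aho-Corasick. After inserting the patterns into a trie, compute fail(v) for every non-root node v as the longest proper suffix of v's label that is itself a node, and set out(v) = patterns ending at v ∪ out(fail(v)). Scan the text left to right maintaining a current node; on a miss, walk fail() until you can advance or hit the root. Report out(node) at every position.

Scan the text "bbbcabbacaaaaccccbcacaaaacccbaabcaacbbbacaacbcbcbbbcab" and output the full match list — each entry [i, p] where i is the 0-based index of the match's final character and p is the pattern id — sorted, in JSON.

Construct AC machine:
Trie (insert patterns):
  n0 'ε': a→7 b→1 c→4
  n1 'b': a→2 c→5
  n2 'ba': c→3
  n3 'bac': ·  [P0 ends]
  n4 'c': ·  [P1 ends]
  n5 'bc': a→6
  n6 'bca': ·  [P2 ends]
  n7 'a': a→8 c→9
  n8 'aa': ·  [P3 ends]
  n9 'ac': ·  [P4 ends]

Failure links (BFS by depth):
  fail(1) 'b': from fail(0)=0 chase 'b': 0 ⇒ 0;  out=∅∪out(0)=∅
  fail(4) 'c': from fail(0)=0 chase 'c': 0 ⇒ 0;  out={1}∪out(0)={1}
  fail(7) 'a': from fail(0)=0 chase 'a': 0 ⇒ 0;  out=∅∪out(0)=∅
  fail(2) 'ba': from fail(1)=0 chase 'a': 0 ⇒ 7;  out=∅∪out(7)=∅
  fail(5) 'bc': from fail(1)=0 chase 'c': 0 ⇒ 4;  out=∅∪out(4)={1}
  fail(8) 'aa': from fail(7)=0 chase 'a': 0 ⇒ 7;  out={3}∪out(7)={3}
  fail(9) 'ac': from fail(7)=0 chase 'c': 0 ⇒ 4;  out={4}∪out(4)={1,4}
  fail(3) 'bac': from fail(2)=7 chase 'c': 7 ⇒ 9;  out={0}∪out(9)={0,1,4}
  fail(6) 'bca': from fail(5)=4 chase 'a': 4→0 ⇒ 7;  out={2}∪out(7)={2}

Scan:
pos 0 'b': at 1
pos 1 'b': at 1 ·f
pos 2 'b': at 1 ·f
pos 3 'c': at 5  emit P1@[3:3]
pos 4 'a': at 6  emit P2@[2:4]
pos 5 'b': at 1 ·f
pos 6 'b': at 1 ·f
pos 7 'a': at 2
pos 8 'c': at 3  emit P0@[6:8],P1@[8:8],P4@[7:8]
pos 9 'a': at 7 ·f
pos 10 'a': at 8  emit P3@[9:10]
pos 11 'a': at 8 ·f  emit P3@[10:11]
pos 12 'a': at 8 ·f  emit P3@[11:12]
pos 13 'c': at 9 ·f  emit P1@[13:13],P4@[12:13]
pos 14 'c': at 4 ·f  emit P1@[14:14]
pos 15 'c': at 4 ·f  emit P1@[15:15]
pos 16 'c': at 4 ·f  emit P1@[16:16]
pos 17 'b': at 1 ·f
pos 18 'c': at 5  emit P1@[18:18]
pos 19 'a': at 6  emit P2@[17:19]
pos 20 'c': at 9 ·f  emit P1@[20:20],P4@[19:20]
pos 21 'a': at 7 ·f
pos 22 'a': at 8  emit P3@[21:22]
pos 23 'a': at 8 ·f  emit P3@[22:23]
pos 24 'a': at 8 ·f  emit P3@[23:24]
pos 25 'c': at 9 ·f  emit P1@[25:25],P4@[24:25]
pos 26 'c': at 4 ·f  emit P1@[26:26]
pos 27 'c': at 4 ·f  emit P1@[27:27]
pos 28 'b': at 1 ·f
pos 29 'a': at 2
pos 30 'a': at 8 ·f  emit P3@[29:30]
pos 31 'b': at 1 ·f
pos 32 'c': at 5  emit P1@[32:32]
pos 33 'a': at 6  emit P2@[31:33]
pos 34 'a': at 8 ·f  emit P3@[33:34]
pos 35 'c': at 9 ·f  emit P1@[35:35],P4@[34:35]
pos 36 'b': at 1 ·f
pos 37 'b': at 1 ·f
pos 38 'b': at 1 ·f
pos 39 'a': at 2
pos 40 'c': at 3  emit P0@[38:40],P1@[40:40],P4@[39:40]
pos 41 'a': at 7 ·f
pos 42 'a': at 8  emit P3@[41:42]
pos 43 'c': at 9 ·f  emit P1@[43:43],P4@[42:43]
pos 44 'b': at 1 ·f
pos 45 'c': at 5  emit P1@[45:45]
pos 46 'b': at 1 ·f
pos 47 'c': at 5  emit P1@[47:47]
pos 48 'b': at 1 ·f
pos 49 'b': at 1 ·f
pos 50 'b': at 1 ·f
pos 51 'c': at 5  emit P1@[51:51]
pos 52 'a': at 6  emit P2@[50:52]
pos 53 'b': at 1 ·f

All matches (sorted): [[3,1],[4,2],[8,0],[8,1],[8,4],[10,3],[11,3],[12,3],[13,1],[13,4],[14,1],[15,1],[16,1],[18,1],[19,2],[20,1],[20,4],[22,3],[23,3],[24,3],[25,1],[25,4],[26,1],[27,1],[30,3],[32,1],[33,2],[34,3],[35,1],[35,4],[40,0],[40,1],[40,4],[42,3],[43,1],[43,4],[45,1],[47,1],[51,1],[52,2]]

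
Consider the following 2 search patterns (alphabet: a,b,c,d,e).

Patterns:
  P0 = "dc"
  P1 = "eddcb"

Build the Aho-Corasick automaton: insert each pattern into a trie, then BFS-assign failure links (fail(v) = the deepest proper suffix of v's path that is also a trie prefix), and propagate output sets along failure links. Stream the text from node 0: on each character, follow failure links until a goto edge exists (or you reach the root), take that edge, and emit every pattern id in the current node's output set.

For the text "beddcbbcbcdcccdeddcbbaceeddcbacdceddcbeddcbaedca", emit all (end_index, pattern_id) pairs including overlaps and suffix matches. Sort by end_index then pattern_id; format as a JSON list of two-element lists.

Build:
Trie nodes:
  n0 'ε': d→1 e→3
  n1 'd': c→2
  n2 'dc': ·  [P0 ends]
  n3 'e': d→4
  n4 'ed': d→5
  n5 'edd': c→6
  n6 'eddc': b→7
  n7 'eddcb': ·  [P1 ends]

BFS fail/out derivation:
  n1('d'): parent n0 fail=0; on 'd' 0 → fail=0;  out ∅∪∅=∅
  n3('e'): parent n0 fail=0; on 'e' 0 → fail=0;  out ∅∪∅=∅
  n2('dc'): parent n1 fail=0; on 'c' 0 → fail=0;  out {0}∪∅={0}
  n4('ed'): parent n3 fail=0; on 'd' 0 → fail=1;  out ∅∪∅=∅
  n5('edd'): parent n4 fail=1; on 'd' 1→0 → fail=1;  out ∅∪∅=∅
  n6('eddc'): parent n5 fail=1; on 'c' 1 → fail=2;  out ∅∪{0}={0}
  n7('eddcb'): parent n6 fail=2; on 'b' 2→0 → fail=0;  out {1}∪∅={1}

Run:
[0] read 'b'  n0⇒n0
[1] read 'e'  n0⇒n3
[2] read 'd'  n3⇒n4
[3] read 'd'  n4⇒n5
[4] read 'c'  n5⇒n6  ** P0@[3:4]
[5] read 'b'  n6⇒n7  ** P1@[1:5]
[6] read 'b'  n7⇒n0 (via fail)
[7] read 'c'  n0⇒n0
[8] read 'b'  n0⇒n0
[9] read 'c'  n0⇒n0
[10] read 'd'  n0⇒n1
[11] read 'c'  n1⇒n2  ** P0@[10:11]
[12] read 'c'  n2⇒n0 (via fail)
[13] read 'c'  n0⇒n0
[14] read 'd'  n0⇒n1
[15] read 'e'  n1⇒n3 (via fail)
[16] read 'd'  n3⇒n4
[17] read 'd'  n4⇒n5
[18] read 'c'  n5⇒n6  ** P0@[17:18]
[19] read 'b'  n6⇒n7  ** P1@[15:19]
[20] read 'b'  n7⇒n0 (via fail)
[21] read 'a'  n0⇒n0
[22] read 'c'  n0⇒n0
[23] read 'e'  n0⇒n3
[24] read 'e'  n3⇒n3 (via fail)
[25] read 'd'  n3⇒n4
[26] read 'd'  n4⇒n5
[27] read 'c'  n5⇒n6  ** P0@[26:27]
[28] read 'b'  n6⇒n7  ** P1@[24:28]
[29] read 'a'  n7⇒n0 (via fail)
[30] read 'c'  n0⇒n0
[31] read 'd'  n0⇒n1
[32] read 'c'  n1⇒n2  ** P0@[31:32]
[33] read 'e'  n2⇒n3 (via fail)
[34] read 'd'  n3⇒n4
[35] read 'd'  n4⇒n5
[36] read 'c'  n5⇒n6  ** P0@[35:36]
[37] read 'b'  n6⇒n7  ** P1@[33:37]
[38] read 'e'  n7⇒n3 (via fail)
[39] read 'd'  n3⇒n4
[40] read 'd'  n4⇒n5
[41] read 'c'  n5⇒n6  ** P0@[40:41]
[42] read 'b'  n6⇒n7  ** P1@[38:42]
[43] read 'a'  n7⇒n0 (via fail)
[44] read 'e'  n0⇒n3
[45] read 'd'  n3⇒n4
[46] read 'c'  n4⇒n2 (via fail)  ** P0@[45:46]
[47] read 'a'  n2⇒n0 (via fail)

Matches: [[4,0],[5,1],[11,0],[18,0],[19,1],[27,0],[28,1],[32,0],[36,0],[37,1],[41,0],[42,1],[46,0]]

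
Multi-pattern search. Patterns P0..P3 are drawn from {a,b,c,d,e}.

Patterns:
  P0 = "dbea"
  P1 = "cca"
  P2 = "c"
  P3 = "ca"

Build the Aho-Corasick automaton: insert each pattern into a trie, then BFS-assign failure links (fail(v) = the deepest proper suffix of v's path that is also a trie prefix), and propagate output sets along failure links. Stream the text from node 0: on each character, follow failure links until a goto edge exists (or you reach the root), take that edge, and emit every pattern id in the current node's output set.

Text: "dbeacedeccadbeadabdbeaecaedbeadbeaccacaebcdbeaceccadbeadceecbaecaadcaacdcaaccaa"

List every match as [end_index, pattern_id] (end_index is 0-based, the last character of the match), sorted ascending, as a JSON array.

Construct AC machine:
Trie (insert patterns):
  0='ε' goto c→5 d→1
  1='d' goto b→2
  2='db' goto e→3
  3='dbe' goto a→4
  4='dbea' goto ·  [P0 ends]
  5='c' goto a→8 c→6  [P2 ends]
  6='cc' goto a→7
  7='cca' goto ·  [P1 ends]
  8='ca' goto ·  [P3 ends]

BFS fail/out derivation:
  n1('d'): parent n0 fail=0; on 'd' 0 → fail=0;  out ∅∪∅=∅
  n5('c'): parent n0 fail=0; on 'c' 0 → fail=0;  out {2}∪∅={2}
  n2('db'): parent n1 fail=0; on 'b' 0 → fail=0;  out ∅∪∅=∅
  n6('cc'): parent n5 fail=0; on 'c' 0 → fail=5;  out ∅∪{2}={2}
  n8('ca'): parent n5 fail=0; on 'a' 0 → fail=0;  out {3}∪∅={3}
  n3('dbe'): parent n2 fail=0; on 'e' 0 → fail=0;  out ∅∪∅=∅
  n7('cca'): parent n6 fail=5; on 'a' 5 → fail=8;  out {1}∪{3}={1,3}
  n4('dbea'): parent n3 fail=0; on 'a' 0 → fail=0;  out {0}∪∅={0}

Scan:
pos 0 'd': at 1
pos 1 'b': at 2
pos 2 'e': at 3
pos 3 'a': at 4  → match P0@[0:3]
pos 4 'c': at 5 ·f  → match P2@[4:4]
pos 5 'e': at 0 ·f
pos 6 'd': at 1
pos 7 'e': at 0 ·f
pos 8 'c': at 5  → match P2@[8:8]
pos 9 'c': at 6  → match P2@[9:9]
pos 10 'a': at 7  → match P1@[8:10],P3@[9:10]
pos 11 'd': at 1 ·f
pos 12 'b': at 2
pos 13 'e': at 3
pos 14 'a': at 4  → match P0@[11:14]
pos 15 'd': at 1 ·f
pos 16 'a': at 0 ·f
pos 17 'b': at 0
pos 18 'd': at 1
pos 19 'b': at 2
pos 20 'e': at 3
pos 21 'a': at 4  → match P0@[18:21]
pos 22 'e': at 0 ·f
pos 23 'c': at 5  → match P2@[23:23]
pos 24 'a': at 8  → match P3@[23:24]
pos 25 'e': at 0 ·f
pos 26 'd': at 1
pos 27 'b': at 2
pos 28 'e': at 3
pos 29 'a': at 4  → match P0@[26:29]
pos 30 'd': at 1 ·f
pos 31 'b': at 2
pos 32 'e': at 3
pos 33 'a': at 4  → match P0@[30:33]
pos 34 'c': at 5 ·f  → match P2@[34:34]
pos 35 'c': at 6  → match P2@[35:35]
pos 36 'a': at 7  → match P1@[34:36],P3@[35:36]
pos 37 'c': at 5 ·f  → match P2@[37:37]
pos 38 'a': at 8  → match P3@[37:38]
pos 39 'e': at 0 ·f
pos 40 'b': at 0
pos 41 'c': at 5  → match P2@[41:41]
pos 42 'd': at 1 ·f
pos 43 'b': at 2
pos 44 'e': at 3
pos 45 'a': at 4  → match P0@[42:45]
pos 46 'c': at 5 ·f  → match P2@[46:46]
pos 47 'e': at 0 ·f
pos 48 'c': at 5  → match P2@[48:48]
pos 49 'c': at 6  → match P2@[49:49]
pos 50 'a': at 7  → match P1@[48:50],P3@[49:50]
pos 51 'd': at 1 ·f
pos 52 'b': at 2
pos 53 'e': at 3
pos 54 'a': at 4  → match P0@[51:54]
pos 55 'd': at 1 ·f
pos 56 'c': at 5 ·f  → match P2@[56:56]
pos 57 'e': at 0 ·f
pos 58 'e': at 0
pos 59 'c': at 5  → match P2@[59:59]
pos 60 'b': at 0 ·f
pos 61 'a': at 0
pos 62 'e': at 0
pos 63 'c': at 5  → match P2@[63:63]
pos 64 'a': at 8  → match P3@[63:64]
pos 65 'a': at 0 ·f
pos 66 'd': at 1
pos 67 'c': at 5 ·f  → match P2@[67:67]
pos 68 'a': at 8  → match P3@[67:68]
pos 69 'a': at 0 ·f
pos 70 'c': at 5  → match P2@[70:70]
pos 71 'd': at 1 ·f
pos 72 'c': at 5 ·f  → match P2@[72:72]
pos 73 'a': at 8  → match P3@[72:73]
pos 74 'a': at 0 ·f
pos 75 'c': at 5  → match P2@[75:75]
pos 76 'c': at 6  → match P2@[76:76]
pos 77 'a': at 7  → match P1@[75:77],P3@[76:77]
pos 78 'a': at 0 ·f

All matches (sorted): [[3,0],[4,2],[8,2],[9,2],[10,1],[10,3],[14,0],[21,0],[23,2],[24,3],[29,0],[33,0],[34,2],[35,2],[36,1],[36,3],[37,2],[38,3],[41,2],[45,0],[46,2],[48,2],[49,2],[50,1],[50,3],[54,0],[56,2],[59,2],[63,2],[64,3],[67,2],[68,3],[70,2],[72,2],[73,3],[75,2],[76,2],[77,1],[77,3]]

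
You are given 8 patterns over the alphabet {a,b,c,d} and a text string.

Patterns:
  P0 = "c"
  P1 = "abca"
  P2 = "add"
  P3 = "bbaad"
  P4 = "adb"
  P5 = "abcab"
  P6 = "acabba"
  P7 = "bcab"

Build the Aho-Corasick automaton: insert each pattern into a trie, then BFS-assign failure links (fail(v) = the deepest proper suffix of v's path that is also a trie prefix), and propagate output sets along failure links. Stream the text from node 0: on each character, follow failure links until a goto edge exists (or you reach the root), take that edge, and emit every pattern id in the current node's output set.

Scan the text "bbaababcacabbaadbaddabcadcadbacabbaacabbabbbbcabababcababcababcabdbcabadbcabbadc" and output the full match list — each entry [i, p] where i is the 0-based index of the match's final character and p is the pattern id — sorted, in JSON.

Construct AC machine:
Trie (insert patterns):
  0='ε' goto a→2 b→8 c→1
  1='c' goto ·  [P0 ends]
  2='a' goto b→3 c→15 d→6
  3='ab' goto c→4
  4='abc' goto a→5
  5='abca' goto b→14  [P1 ends]
  6='ad' goto b→13 d→7
  7='add' goto ·  [P2 ends]
  8='b' goto b→9 c→20
  9='bb' goto a→10
  10='bba' goto a→11
  11='bbaa' goto d→12
  12='bbaad' goto ·  [P3 ends]
  13='adb' goto ·  [P4 ends]
  14='abcab' goto ·  [P5 ends]
  15='ac' goto a→16
  16='aca' goto b→17
  17='acab' goto b→18
  18='acabb' goto a→19
  19='acabba' goto ·  [P6 ends]
  20='bc' goto a→21
  21='bca' goto b→22
  22='bcab' goto ·  [P7 ends]

Failure links (BFS by depth):
  fail(1) 'c': from fail(0)=0 chase 'c': 0 ⇒ 0;  out={0}∪out(0)={0}
  fail(2) 'a': from fail(0)=0 chase 'a': 0 ⇒ 0;  out=∅∪out(0)=∅
  fail(8) 'b': from fail(0)=0 chase 'b': 0 ⇒ 0;  out=∅∪out(0)=∅
  fail(3) 'ab': from fail(2)=0 chase 'b': 0 ⇒ 8;  out=∅∪out(8)=∅
  fail(6) 'ad': from fail(2)=0 chase 'd': 0 ⇒ 0;  out=∅∪out(0)=∅
  fail(9) 'bb': from fail(8)=0 chase 'b': 0 ⇒ 8;  out=∅∪out(8)=∅
  fail(15) 'ac': from fail(2)=0 chase 'c': 0 ⇒ 1;  out=∅∪out(1)={0}
  fail(20) 'bc': from fail(8)=0 chase 'c': 0 ⇒ 1;  out=∅∪out(1)={0}
  fail(4) 'abc': from fail(3)=8 chase 'c': 8 ⇒ 20;  out=∅∪out(20)={0}
  fail(7) 'add': from fail(6)=0 chase 'd': 0 ⇒ 0;  out={2}∪out(0)={2}
  fail(10) 'bba': from fail(9)=8 chase 'a': 8→0 ⇒ 2;  out=∅∪out(2)=∅
  fail(13) 'adb': from fail(6)=0 chase 'b': 0 ⇒ 8;  out={4}∪out(8)={4}
  fail(16) 'aca': from fail(15)=1 chase 'a': 1→0 ⇒ 2;  out=∅∪out(2)=∅
  fail(21) 'bca': from fail(20)=1 chase 'a': 1→0 ⇒ 2;  out=∅∪out(2)=∅
  fail(5) 'abca': from fail(4)=20 chase 'a': 20 ⇒ 21;  out={1}∪out(21)={1}
  fail(11) 'bbaa': from fail(10)=2 chase 'a': 2→0 ⇒ 2;  out=∅∪out(2)=∅
  fail(17) 'acab': from fail(16)=2 chase 'b': 2 ⇒ 3;  out=∅∪out(3)=∅
  fail(22) 'bcab': from fail(21)=2 chase 'b': 2 ⇒ 3;  out={7}∪out(3)={7}
  fail(12) 'bbaad': from fail(11)=2 chase 'd': 2 ⇒ 6;  out={3}∪out(6)={3}
  fail(14) 'abcab': from fail(5)=21 chase 'b': 21 ⇒ 22;  out={5}∪out(22)={5,7}
  fail(18) 'acabb': from fail(17)=3 chase 'b': 3→8 ⇒ 9;  out=∅∪out(9)=∅
  fail(19) 'acabba': from fail(18)=9 chase 'a': 9 ⇒ 10;  out={6}∪out(10)={6}

Run:
pos 0 'b': at 8
pos 1 'b': at 9
pos 2 'a': at 10
pos 3 'a': at 11
pos 4 'b': at 3 ·f
pos 5 'a': at 2 ·f
pos 6 'b': at 3
pos 7 'c': at 4  ** P0@[7:7]
pos 8 'a': at 5  ** P1@[5:8]
pos 9 'c': at 15 ·f  ** P0@[9:9]
pos 10 'a': at 16
pos 11 'b': at 17
pos 12 'b': at 18
pos 13 'a': at 19  ** P6@[8:13]
pos 14 'a': at 11 ·f
pos 15 'd': at 12  ** P3@[11:15]
pos 16 'b': at 13 ·f  ** P4@[14:16]
pos 17 'a': at 2 ·f
pos 18 'd': at 6
pos 19 'd': at 7  ** P2@[17:19]
pos 20 'a': at 2 ·f
pos 21 'b': at 3
pos 22 'c': at 4  ** P0@[22:22]
pos 23 'a': at 5  ** P1@[20:23]
pos 24 'd': at 6 ·f
pos 25 'c': at 1 ·f  ** P0@[25:25]
pos 26 'a': at 2 ·f
pos 27 'd': at 6
pos 28 'b': at 13  ** P4@[26:28]
pos 29 'a': at 2 ·f
pos 30 'c': at 15  ** P0@[30:30]
pos 31 'a': at 16
pos 32 'b': at 17
pos 33 'b': at 18
pos 34 'a': at 19  ** P6@[29:34]
pos 35 'a': at 11 ·f
pos 36 'c': at 15 ·f  ** P0@[36:36]
pos 37 'a': at 16
pos 38 'b': at 17
pos 39 'b': at 18
pos 40 'a': at 19  ** P6@[35:40]
pos 41 'b': at 3 ·f
pos 42 'b': at 9 ·f
pos 43 'b': at 9 ·f
pos 44 'b': at 9 ·f
pos 45 'c': at 20 ·f  ** P0@[45:45]
pos 46 'a': at 21
pos 47 'b': at 22  ** P7@[44:47]
pos 48 'a': at 2 ·f
pos 49 'b': at 3
pos 50 'a': at 2 ·f
pos 51 'b': at 3
pos 52 'c': at 4  ** P0@[52:52]
pos 53 'a': at 5  ** P1@[50:53]
pos 54 'b': at 14  ** P5@[50:54],P7@[51:54]
pos 55 'a': at 2 ·f
pos 56 'b': at 3
pos 57 'c': at 4  ** P0@[57:57]
pos 58 'a': at 5  ** P1@[55:58]
pos 59 'b': at 14  ** P5@[55:59],P7@[56:59]
pos 60 'a': at 2 ·f
pos 61 'b': at 3
pos 62 'c': at 4  ** P0@[62:62]
pos 63 'a': at 5  ** P1@[60:63]
pos 64 'b': at 14  ** P5@[60:64],P7@[61:64]
pos 65 'd': at 0 ·f
pos 66 'b': at 8
pos 67 'c': at 20  ** P0@[67:67]
pos 68 'a': at 21
pos 69 'b': at 22  ** P7@[66:69]
pos 70 'a': at 2 ·f
pos 71 'd': at 6
pos 72 'b': at 13  ** P4@[70:72]
pos 73 'c': at 20 ·f  ** P0@[73:73]
pos 74 'a': at 21
pos 75 'b': at 22  ** P7@[72:75]
pos 76 'b': at 9 ·f
pos 77 'a': at 10
pos 78 'd': at 6 ·f
pos 79 'c': at 1 ·f  ** P0@[79:79]

Matches: [[7,0],[8,1],[9,0],[13,6],[15,3],[16,4],[19,2],[22,0],[23,1],[25,0],[28,4],[30,0],[34,6],[36,0],[40,6],[45,0],[47,7],[52,0],[53,1],[54,5],[54,7],[57,0],[58,1],[59,5],[59,7],[62,0],[63,1],[64,5],[64,7],[67,0],[69,7],[72,4],[73,0],[75,7],[79,0]]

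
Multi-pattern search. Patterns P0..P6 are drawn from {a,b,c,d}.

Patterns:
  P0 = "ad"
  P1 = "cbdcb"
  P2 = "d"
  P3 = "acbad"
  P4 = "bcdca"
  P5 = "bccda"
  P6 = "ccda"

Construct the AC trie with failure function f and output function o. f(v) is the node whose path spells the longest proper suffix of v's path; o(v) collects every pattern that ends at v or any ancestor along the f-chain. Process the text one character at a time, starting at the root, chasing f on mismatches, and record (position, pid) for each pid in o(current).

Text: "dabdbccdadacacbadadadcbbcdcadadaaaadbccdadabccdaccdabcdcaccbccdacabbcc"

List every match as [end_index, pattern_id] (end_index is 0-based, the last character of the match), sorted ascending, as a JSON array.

Build automaton:
Trie nodes:
  0='ε' goto a→1 b→13 c→3 d→8
  1='a' goto c→9 d→2
  2='ad' goto ·  ←P0
  3='c' goto b→4 c→21
  4='cb' goto d→5
  5='cbd' goto c→6
  6='cbdc' goto b→7
  7='cbdcb' goto ·  ←P1
  8='d' goto ·  ←P2
  9='ac' goto b→10
  10='acb' goto a→11
  11='acba' goto d→12
  12='acbad' goto ·  ←P3
  13='b' goto c→14
  14='bc' goto c→18 d→15
  15='bcd' goto c→16
  16='bcdc' goto a→17
  17='bcdca' goto ·  ←P4
  18='bcc' goto d→19
  19='bccd' goto a→20
  20='bccda' goto ·  ←P5
  21='cc' goto d→22
  22='ccd' goto a→23
  23='ccda' goto ·  ←P6

Failure links (BFS by depth):
  n1('a'): parent n0 fail=0; on 'a' 0 → fail=0;  out ∅∪∅=∅
  n3('c'): parent n0 fail=0; on 'c' 0 → fail=0;  out ∅∪∅=∅
  n8('d'): parent n0 fail=0; on 'd' 0 → fail=0;  out {2}∪∅={2}
  n13('b'): parent n0 fail=0; on 'b' 0 → fail=0;  out ∅∪∅=∅
  n2('ad'): parent n1 fail=0; on 'd' 0 → fail=8;  out {0}∪{2}={0,2}
  n4('cb'): parent n3 fail=0; on 'b' 0 → fail=13;  out ∅∪∅=∅
  n9('ac'): parent n1 fail=0; on 'c' 0 → fail=3;  out ∅∪∅=∅
  n14('bc'): parent n13 fail=0; on 'c' 0 → fail=3;  out ∅∪∅=∅
  n21('cc'): parent n3 fail=0; on 'c' 0 → fail=3;  out ∅∪∅=∅
  n5('cbd'): parent n4 fail=13; on 'd' 13→0 → fail=8;  out ∅∪{2}={2}
  n10('acb'): parent n9 fail=3; on 'b' 3 → fail=4;  out ∅∪∅=∅
  n15('bcd'): parent n14 fail=3; on 'd' 3→0 → fail=8;  out ∅∪{2}={2}
  n18('bcc'): parent n14 fail=3; on 'c' 3 → fail=21;  out ∅∪∅=∅
  n22('ccd'): parent n21 fail=3; on 'd' 3→0 → fail=8;  out ∅∪{2}={2}
  n6('cbdc'): parent n5 fail=8; on 'c' 8→0 → fail=3;  out ∅∪∅=∅
  n11('acba'): parent n10 fail=4; on 'a' 4→13→0 → fail=1;  out ∅∪∅=∅
  n16('bcdc'): parent n15 fail=8; on 'c' 8→0 → fail=3;  out ∅∪∅=∅
  n19('bccd'): parent n18 fail=21; on 'd' 21 → fail=22;  out ∅∪{2}={2}
  n23('ccda'): parent n22 fail=8; on 'a' 8→0 → fail=1;  out {6}∪∅={6}
  n7('cbdcb'): parent n6 fail=3; on 'b' 3 → fail=4;  out {1}∪∅={1}
  n12('acbad'): parent n11 fail=1; on 'd' 1 → fail=2;  out {3}∪{0,2}={0,2,3}
  n17('bcdca'): parent n16 fail=3; on 'a' 3→0 → fail=1;  out {4}∪∅={4}
  n20('bccda'): parent n19 fail=22; on 'a' 22 → fail=23;  out {5}∪{6}={5,6}

Run:
pos 0 'd': at 8  → match P2@[0:0]
pos 1 'a': at 1 (via fail)
pos 2 'b': at 13 (via fail)
pos 3 'd': at 8 (via fail)  → match P2@[3:3]
pos 4 'b': at 13 (via fail)
pos 5 'c': at 14
pos 6 'c': at 18
pos 7 'd': at 19  → match P2@[7:7]
pos 8 'a': at 20  → match P5@[4:8],P6@[5:8]
pos 9 'd': at 2 (via fail)  → match P0@[8:9],P2@[9:9]
pos 10 'a': at 1 (via fail)
pos 11 'c': at 9
pos 12 'a': at 1 (via fail)
pos 13 'c': at 9
pos 14 'b': at 10
pos 15 'a': at 11
pos 16 'd': at 12  → match P0@[15:16],P2@[16:16],P3@[12:16]
pos 17 'a': at 1 (via fail)
pos 18 'd': at 2  → match P0@[17:18],P2@[18:18]
pos 19 'a': at 1 (via fail)
pos 20 'd': at 2  → match P0@[19:20],P2@[20:20]
pos 21 'c': at 3 (via fail)
pos 22 'b': at 4
pos 23 'b': at 13 (via fail)
pos 24 'c': at 14
pos 25 'd': at 15  → match P2@[25:25]
pos 26 'c': at 16
pos 27 'a': at 17  → match P4@[23:27]
pos 28 'd': at 2 (via fail)  → match P0@[27:28],P2@[28:28]
pos 29 'a': at 1 (via fail)
pos 30 'd': at 2  → match P0@[29:30],P2@[30:30]
pos 31 'a': at 1 (via fail)
pos 32 'a': at 1 (via fail)
pos 33 'a': at 1 (via fail)
pos 34 'a': at 1 (via fail)
pos 35 'd': at 2  → match P0@[34:35],P2@[35:35]
pos 36 'b': at 13 (via fail)
pos 37 'c': at 14
pos 38 'c': at 18
pos 39 'd': at 19  → match P2@[39:39]
pos 40 'a': at 20  → match P5@[36:40],P6@[37:40]
pos 41 'd': at 2 (via fail)  → match P0@[40:41],P2@[41:41]
pos 42 'a': at 1 (via fail)
pos 43 'b': at 13 (via fail)
pos 44 'c': at 14
pos 45 'c': at 18
pos 46 'd': at 19  → match P2@[46:46]
pos 47 'a': at 20  → match P5@[43:47],P6@[44:47]
pos 48 'c': at 9 (via fail)
pos 49 'c': at 21 (via fail)
pos 50 'd': at 22  → match P2@[50:50]
pos 51 'a': at 23  → match P6@[48:51]
pos 52 'b': at 13 (via fail)
pos 53 'c': at 14
pos 54 'd': at 15  → match P2@[54:54]
pos 55 'c': at 16
pos 56 'a': at 17  → match P4@[52:56]
pos 57 'c': at 9 (via fail)
pos 58 'c': at 21 (via fail)
pos 59 'b': at 4 (via fail)
pos 60 'c': at 14 (via fail)
pos 61 'c': at 18
pos 62 'd': at 19  → match P2@[62:62]
pos 63 'a': at 20  → match P5@[59:63],P6@[60:63]
pos 64 'c': at 9 (via fail)
pos 65 'a': at 1 (via fail)
pos 66 'b': at 13 (via fail)
pos 67 'b': at 13 (via fail)
pos 68 'c': at 14
pos 69 'c': at 18

All matches (sorted): [[0,2],[3,2],[7,2],[8,5],[8,6],[9,0],[9,2],[16,0],[16,2],[16,3],[18,0],[18,2],[20,0],[20,2],[25,2],[27,4],[28,0],[28,2],[30,0],[30,2],[35,0],[35,2],[39,2],[40,5],[40,6],[41,0],[41,2],[46,2],[47,5],[47,6],[50,2],[51,6],[54,2],[56,4],[62,2],[63,5],[63,6]]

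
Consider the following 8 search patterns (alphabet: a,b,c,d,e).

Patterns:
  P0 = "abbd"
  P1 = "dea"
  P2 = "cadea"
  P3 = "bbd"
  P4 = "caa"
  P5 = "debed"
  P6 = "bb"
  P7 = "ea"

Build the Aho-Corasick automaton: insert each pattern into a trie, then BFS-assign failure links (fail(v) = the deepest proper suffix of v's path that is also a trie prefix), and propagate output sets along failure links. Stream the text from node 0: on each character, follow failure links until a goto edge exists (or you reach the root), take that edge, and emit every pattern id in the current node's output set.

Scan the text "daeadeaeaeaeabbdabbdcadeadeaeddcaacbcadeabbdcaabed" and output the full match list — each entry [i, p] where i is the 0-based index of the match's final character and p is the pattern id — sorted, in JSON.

Build automaton:
Trie nodes:
  0='ε' goto a→1 b→13 c→8 d→5 e→20
  1='a' goto b→2
  2='ab' goto b→3
  3='abb' goto d→4
  4='abbd' goto ·  ←P0
  5='d' goto e→6
  6='de' goto a→7 b→17
  7='dea' goto ·  ←P1
  8='c' goto a→9
  9='ca' goto a→16 d→10
  10='cad' goto e→11
  11='cade' goto a→12
  12='cadea' goto ·  ←P2
  13='b' goto b→14
  14='bb' goto d→15  ←P6
  15='bbd' goto ·  ←P3
  16='caa' goto ·  ←P4
  17='deb' goto e→18
  18='debe' goto d→19
  19='debed' goto ·  ←P5
  20='e' goto a→21
  21='ea' goto ·  ←P7

Failure links (BFS by depth):
  fail(1) 'a': from fail(0)=0 chase 'a': 0 ⇒ 0;  out=∅∪out(0)=∅
  fail(5) 'd': from fail(0)=0 chase 'd': 0 ⇒ 0;  out=∅∪out(0)=∅
  fail(8) 'c': from fail(0)=0 chase 'c': 0 ⇒ 0;  out=∅∪out(0)=∅
  fail(13) 'b': from fail(0)=0 chase 'b': 0 ⇒ 0;  out=∅∪out(0)=∅
  fail(20) 'e': from fail(0)=0 chase 'e': 0 ⇒ 0;  out=∅∪out(0)=∅
  fail(2) 'ab': from fail(1)=0 chase 'b': 0 ⇒ 13;  out=∅∪out(13)=∅
  fail(6) 'de': from fail(5)=0 chase 'e': 0 ⇒ 20;  out=∅∪out(20)=∅
  fail(9) 'ca': from fail(8)=0 chase 'a': 0 ⇒ 1;  out=∅∪out(1)=∅
  fail(14) 'bb': from fail(13)=0 chase 'b': 0 ⇒ 13;  out={6}∪out(13)={6}
  fail(21) 'ea': from fail(20)=0 chase 'a': 0 ⇒ 1;  out={7}∪out(1)={7}
  fail(3) 'abb': from fail(2)=13 chase 'b': 13 ⇒ 14;  out=∅∪out(14)={6}
  fail(7) 'dea': from fail(6)=20 chase 'a': 20 ⇒ 21;  out={1}∪out(21)={1,7}
  fail(10) 'cad': from fail(9)=1 chase 'd': 1→0 ⇒ 5;  out=∅∪out(5)=∅
  fail(15) 'bbd': from fail(14)=13 chase 'd': 13→0 ⇒ 5;  out={3}∪out(5)={3}
  fail(16) 'caa': from fail(9)=1 chase 'a': 1→0 ⇒ 1;  out={4}∪out(1)={4}
  fail(17) 'deb': from fail(6)=20 chase 'b': 20→0 ⇒ 13;  out=∅∪out(13)=∅
  fail(4) 'abbd': from fail(3)=14 chase 'd': 14 ⇒ 15;  out={0}∪out(15)={0,3}
  fail(11) 'cade': from fail(10)=5 chase 'e': 5 ⇒ 6;  out=∅∪out(6)=∅
  fail(18) 'debe': from fail(17)=13 chase 'e': 13→0 ⇒ 20;  out=∅∪out(20)=∅
  fail(12) 'cadea': from fail(11)=6 chase 'a': 6 ⇒ 7;  out={2}∪out(7)={1,2,7}
  fail(19) 'debed': from fail(18)=20 chase 'd': 20→0 ⇒ 5;  out={5}∪out(5)={5}

Text stream:
i=0 'd': node 0→5
i=1 'a': node 5→1 ·f
i=2 'e': node 1→20 ·f
i=3 'a': node 20→21  → match P7@[2:3]
i=4 'd': node 21→5 ·f
i=5 'e': node 5→6
i=6 'a': node 6→7  → match P1@[4:6],P7@[5:6]
i=7 'e': node 7→20 ·f
i=8 'a': node 20→21  → match P7@[7:8]
i=9 'e': node 21→20 ·f
i=10 'a': node 20→21  → match P7@[9:10]
i=11 'e': node 21→20 ·f
i=12 'a': node 20→21  → match P7@[11:12]
i=13 'b': node 21→2 ·f
i=14 'b': node 2→3  → match P6@[13:14]
i=15 'd': node 3→4  → match P0@[12:15],P3@[13:15]
i=16 'a': node 4→1 ·f
i=17 'b': node 1→2
i=18 'b': node 2→3  → match P6@[17:18]
i=19 'd': node 3→4  → match P0@[16:19],P3@[17:19]
i=20 'c': node 4→8 ·f
i=21 'a': node 8→9
i=22 'd': node 9→10
i=23 'e': node 10→11
i=24 'a': node 11→12  → match P1@[22:24],P2@[20:24],P7@[23:24]
i=25 'd': node 12→5 ·f
i=26 'e': node 5→6
i=27 'a': node 6→7  → match P1@[25:27],P7@[26:27]
i=28 'e': node 7→20 ·f
i=29 'd': node 20→5 ·f
i=30 'd': node 5→5 ·f
i=31 'c': node 5→8 ·f
i=32 'a': node 8→9
i=33 'a': node 9→16  → match P4@[31:33]
i=34 'c': node 16→8 ·f
i=35 'b': node 8→13 ·f
i=36 'c': node 13→8 ·f
i=37 'a': node 8→9
i=38 'd': node 9→10
i=39 'e': node 10→11
i=40 'a': node 11→12  → match P1@[38:40],P2@[36:40],P7@[39:40]
i=41 'b': node 12→2 ·f
i=42 'b': node 2→3  → match P6@[41:42]
i=43 'd': node 3→4  → match P0@[40:43],P3@[41:43]
i=44 'c': node 4→8 ·f
i=45 'a': node 8→9
i=46 'a': node 9→16  → match P4@[44:46]
i=47 'b': node 16→2 ·f
i=48 'e': node 2→20 ·f
i=49 'd': node 20→5 ·f

Matches: [[3,7],[6,1],[6,7],[8,7],[10,7],[12,7],[14,6],[15,0],[15,3],[18,6],[19,0],[19,3],[24,1],[24,2],[24,7],[27,1],[27,7],[33,4],[40,1],[40,2],[40,7],[42,6],[43,0],[43,3],[46,4]]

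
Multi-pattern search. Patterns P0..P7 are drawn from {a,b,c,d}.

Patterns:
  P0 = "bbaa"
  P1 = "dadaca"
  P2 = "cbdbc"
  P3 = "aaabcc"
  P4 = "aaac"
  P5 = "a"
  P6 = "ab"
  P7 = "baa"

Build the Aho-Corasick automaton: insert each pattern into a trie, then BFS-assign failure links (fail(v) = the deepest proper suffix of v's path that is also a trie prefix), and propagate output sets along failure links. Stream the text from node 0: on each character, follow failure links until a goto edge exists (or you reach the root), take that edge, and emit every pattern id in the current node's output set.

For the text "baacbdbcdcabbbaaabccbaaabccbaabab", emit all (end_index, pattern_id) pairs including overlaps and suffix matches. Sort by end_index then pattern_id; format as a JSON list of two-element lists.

Construct AC machine:
Trie nodes:
  0='ε' goto a→16 b→1 c→11 d→5
  1='b' goto a→24 b→2
  2='bb' goto a→3
  3='bba' goto a→4
  4='bbaa' goto ·  [P0 ends]
  5='d' goto a→6
  6='da' goto d→7
  7='dad' goto a→8
  8='dada' goto c→9
  9='dadac' goto a→10
  10='dadaca' goto ·  [P1 ends]
  11='c' goto b→12
  12='cb' goto d→13
  13='cbd' goto b→14
  14='cbdb' goto c→15
  15='cbdbc' goto ·  [P2 ends]
  16='a' goto a→17 b→23  [P5 ends]
  17='aa' goto a→18
  18='aaa' goto b→19 c→22
  19='aaab' goto c→20
  20='aaabc' goto c→21
  21='aaabcc' goto ·  [P3 ends]
  22='aaac' goto ·  [P4 ends]
  23='ab' goto ·  [P6 ends]
  24='ba' goto a→25
  25='baa' goto ·  [P7 ends]

Failure links (BFS by depth):
  n1('b'): parent n0 fail=0; on 'b' 0 → fail=0;  out ∅∪∅=∅
  n5('d'): parent n0 fail=0; on 'd' 0 → fail=0;  out ∅∪∅=∅
  n11('c'): parent n0 fail=0; on 'c' 0 → fail=0;  out ∅∪∅=∅
  n16('a'): parent n0 fail=0; on 'a' 0 → fail=0;  out {5}∪∅={5}
  n2('bb'): parent n1 fail=0; on 'b' 0 → fail=1;  out ∅∪∅=∅
  n6('da'): parent n5 fail=0; on 'a' 0 → fail=16;  out ∅∪{5}={5}
  n12('cb'): parent n11 fail=0; on 'b' 0 → fail=1;  out ∅∪∅=∅
  n17('aa'): parent n16 fail=0; on 'a' 0 → fail=16;  out ∅∪{5}={5}
  n23('ab'): parent n16 fail=0; on 'b' 0 → fail=1;  out {6}∪∅={6}
  n24('ba'): parent n1 fail=0; on 'a' 0 → fail=16;  out ∅∪{5}={5}
  n3('bba'): parent n2 fail=1; on 'a' 1 → fail=24;  out ∅∪{5}={5}
  n7('dad'): parent n6 fail=16; on 'd' 16→0 → fail=5;  out ∅∪∅=∅
  n13('cbd'): parent n12 fail=1; on 'd' 1→0 → fail=5;  out ∅∪∅=∅
  n18('aaa'): parent n17 fail=16; on 'a' 16 → fail=17;  out ∅∪{5}={5}
  n25('baa'): parent n24 fail=16; on 'a' 16 → fail=17;  out {7}∪{5}={5,7}
  n4('bbaa'): parent n3 fail=24; on 'a' 24 → fail=25;  out {0}∪{5,7}={0,5,7}
  n8('dada'): parent n7 fail=5; on 'a' 5 → fail=6;  out ∅∪{5}={5}
  n14('cbdb'): parent n13 fail=5; on 'b' 5→0 → fail=1;  out ∅∪∅=∅
  n19('aaab'): parent n18 fail=17; on 'b' 17→16 → fail=23;  out ∅∪{6}={6}
  n22('aaac'): parent n18 fail=17; on 'c' 17→16→0 → fail=11;  out {4}∪∅={4}
  n9('dadac'): parent n8 fail=6; on 'c' 6→16→0 → fail=11;  out ∅∪∅=∅
  n15('cbdbc'): parent n14 fail=1; on 'c' 1→0 → fail=11;  out {2}∪∅={2}
  n20('aaabc'): parent n19 fail=23; on 'c' 23→1→0 → fail=11;  out ∅∪∅=∅
  n10('dadaca'): parent n9 fail=11; on 'a' 11→0 → fail=16;  out {1}∪{5}={1,5}
  n21('aaabcc'): parent n20 fail=11; on 'c' 11→0 → fail=11;  out {3}∪∅={3}

Run:
i=0 'b': node 0→1
i=1 'a': node 1→24  → match P5@[1:1]
i=2 'a': node 24→25  → match P5@[2:2],P7@[0:2]
i=3 'c': node 25→11 ·f
i=4 'b': node 11→12
i=5 'd': node 12→13
i=6 'b': node 13→14
i=7 'c': node 14→15  → match P2@[3:7]
i=8 'd': node 15→5 ·f
i=9 'c': node 5→11 ·f
i=10 'a': node 11→16 ·f  → match P5@[10:10]
i=11 'b': node 16→23  → match P6@[10:11]
i=12 'b': node 23→2 ·f
i=13 'b': node 2→2 ·f
i=14 'a': node 2→3  → match P5@[14:14]
i=15 'a': node 3→4  → match P0@[12:15],P5@[15:15],P7@[13:15]
i=16 'a': node 4→18 ·f  → match P5@[16:16]
i=17 'b': node 18→19  → match P6@[16:17]
i=18 'c': node 19→20
i=19 'c': node 20→21  → match P3@[14:19]
i=20 'b': node 21→12 ·f
i=21 'a': node 12→24 ·f  → match P5@[21:21]
i=22 'a': node 24→25  → match P5@[22:22],P7@[20:22]
i=23 'a': node 25→18 ·f  → match P5@[23:23]
i=24 'b': node 18→19  → match P6@[23:24]
i=25 'c': node 19→20
i=26 'c': node 20→21  → match P3@[21:26]
i=27 'b': node 21→12 ·f
i=28 'a': node 12→24 ·f  → match P5@[28:28]
i=29 'a': node 24→25  → match P5@[29:29],P7@[27:29]
i=30 'b': node 25→23 ·f  → match P6@[29:30]
i=31 'a': node 23→24 ·f  → match P5@[31:31]
i=32 'b': node 24→23 ·f  → match P6@[31:32]

All matches (sorted): [[1,5],[2,5],[2,7],[7,2],[10,5],[11,6],[14,5],[15,0],[15,5],[15,7],[16,5],[17,6],[19,3],[21,5],[22,5],[22,7],[23,5],[24,6],[26,3],[28,5],[29,5],[29,7],[30,6],[31,5],[32,6]]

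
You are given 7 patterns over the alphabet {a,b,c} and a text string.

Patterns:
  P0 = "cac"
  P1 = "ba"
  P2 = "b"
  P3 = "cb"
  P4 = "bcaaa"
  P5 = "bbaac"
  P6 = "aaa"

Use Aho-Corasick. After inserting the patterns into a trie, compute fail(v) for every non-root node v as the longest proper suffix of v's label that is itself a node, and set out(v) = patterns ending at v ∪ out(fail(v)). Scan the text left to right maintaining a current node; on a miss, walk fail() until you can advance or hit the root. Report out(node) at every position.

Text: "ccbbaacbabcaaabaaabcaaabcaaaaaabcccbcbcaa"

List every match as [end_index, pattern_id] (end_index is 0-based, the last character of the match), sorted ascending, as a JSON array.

Build automaton:
Trie nodes:
  0='ε' goto a→15 b→4 c→1
  1='c' goto a→2 b→6
  2='ca' goto c→3
  3='cac' goto ·  ←P0
  4='b' goto a→5 b→11 c→7  ←P2
  5='ba' goto ·  ←P1
  6='cb' goto ·  ←P3
  7='bc' goto a→8
  8='bca' goto a→9
  9='bcaa' goto a→10
  10='bcaaa' goto ·  ←P4
  11='bb' goto a→12
  12='bba' goto a→13
  13='bbaa' goto c→14
  14='bbaac' goto ·  ←P5
  15='a' goto a→16
  16='aa' goto a→17
  17='aaa' goto ·  ←P6

Failure links (BFS by depth):
  fail(1) 'c': from fail(0)=0 chase 'c': 0 ⇒ 0;  out=∅∪out(0)=∅
  fail(4) 'b': from fail(0)=0 chase 'b': 0 ⇒ 0;  out={2}∪out(0)={2}
  fail(15) 'a': from fail(0)=0 chase 'a': 0 ⇒ 0;  out=∅∪out(0)=∅
  fail(2) 'ca': from fail(1)=0 chase 'a': 0 ⇒ 15;  out=∅∪out(15)=∅
  fail(5) 'ba': from fail(4)=0 chase 'a': 0 ⇒ 15;  out={1}∪out(15)={1}
  fail(6) 'cb': from fail(1)=0 chase 'b': 0 ⇒ 4;  out={3}∪out(4)={2,3}
  fail(7) 'bc': from fail(4)=0 chase 'c': 0 ⇒ 1;  out=∅∪out(1)=∅
  fail(11) 'bb': from fail(4)=0 chase 'b': 0 ⇒ 4;  out=∅∪out(4)={2}
  fail(16) 'aa': from fail(15)=0 chase 'a': 0 ⇒ 15;  out=∅∪out(15)=∅
  fail(3) 'cac': from fail(2)=15 chase 'c': 15→0 ⇒ 1;  out={0}∪out(1)={0}
  fail(8) 'bca': from fail(7)=1 chase 'a': 1 ⇒ 2;  out=∅∪out(2)=∅
  fail(12) 'bba': from fail(11)=4 chase 'a': 4 ⇒ 5;  out=∅∪out(5)={1}
  fail(17) 'aaa': from fail(16)=15 chase 'a': 15 ⇒ 16;  out={6}∪out(16)={6}
  fail(9) 'bcaa': from fail(8)=2 chase 'a': 2→15 ⇒ 16;  out=∅∪out(16)=∅
  fail(13) 'bbaa': from fail(12)=5 chase 'a': 5→15 ⇒ 16;  out=∅∪out(16)=∅
  fail(10) 'bcaaa': from fail(9)=16 chase 'a': 16 ⇒ 17;  out={4}∪out(17)={4,6}
  fail(14) 'bbaac': from fail(13)=16 chase 'c': 16→15→0 ⇒ 1;  out={5}∪out(1)={5}

Text stream:
i=0 'c': node 0→1
i=1 'c': node 1→1 (fail-walked)
i=2 'b': node 1→6  ** P2@[2:2],P3@[1:2]
i=3 'b': node 6→11 (fail-walked)  ** P2@[3:3]
i=4 'a': node 11→12  ** P1@[3:4]
i=5 'a': node 12→13
i=6 'c': node 13→14  ** P5@[2:6]
i=7 'b': node 14→6 (fail-walked)  ** P2@[7:7],P3@[6:7]
i=8 'a': node 6→5 (fail-walked)  ** P1@[7:8]
i=9 'b': node 5→4 (fail-walked)  ** P2@[9:9]
i=10 'c': node 4→7
i=11 'a': node 7→8
i=12 'a': node 8→9
i=13 'a': node 9→10  ** P4@[9:13],P6@[11:13]
i=14 'b': node 10→4 (fail-walked)  ** P2@[14:14]
i=15 'a': node 4→5  ** P1@[14:15]
i=16 'a': node 5→16 (fail-walked)
i=17 'a': node 16→17  ** P6@[15:17]
i=18 'b': node 17→4 (fail-walked)  ** P2@[18:18]
i=19 'c': node 4→7
i=20 'a': node 7→8
i=21 'a': node 8→9
i=22 'a': node 9→10  ** P4@[18:22],P6@[20:22]
i=23 'b': node 10→4 (fail-walked)  ** P2@[23:23]
i=24 'c': node 4→7
i=25 'a': node 7→8
i=26 'a': node 8→9
i=27 'a': node 9→10  ** P4@[23:27],P6@[25:27]
i=28 'a': node 10→17 (fail-walked)  ** P6@[26:28]
i=29 'a': node 17→17 (fail-walked)  ** P6@[27:29]
i=30 'a': node 17→17 (fail-walked)  ** P6@[28:30]
i=31 'b': node 17→4 (fail-walked)  ** P2@[31:31]
i=32 'c': node 4→7
i=33 'c': node 7→1 (fail-walked)
i=34 'c': node 1→1 (fail-walked)
i=35 'b': node 1→6  ** P2@[35:35],P3@[34:35]
i=36 'c': node 6→7 (fail-walked)
i=37 'b': node 7→6 (fail-walked)  ** P2@[37:37],P3@[36:37]
i=38 'c': node 6→7 (fail-walked)
i=39 'a': node 7→8
i=40 'a': node 8→9

Result: [[2,2],[2,3],[3,2],[4,1],[6,5],[7,2],[7,3],[8,1],[9,2],[13,4],[13,6],[14,2],[15,1],[17,6],[18,2],[22,4],[22,6],[23,2],[27,4],[27,6],[28,6],[29,6],[30,6],[31,2],[35,2],[35,3],[37,2],[37,3]]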